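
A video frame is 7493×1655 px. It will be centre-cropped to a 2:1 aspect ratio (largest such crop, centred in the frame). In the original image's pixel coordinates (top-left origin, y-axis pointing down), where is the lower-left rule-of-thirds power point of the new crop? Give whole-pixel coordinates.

7493/1655 > 2/1, so the 2:1 crop keeps the full height 1655 and trims width to 1655 × 2/1 = 3310.00 px.
Left offset = (7493 − 3310.00)/2 = 2091.50 px; top offset = 0.
Lower-left is one-third across and two-thirds down within the crop:
x = 2091.50 + 1 × 3310.00/3 ≈ 3195; y = 0.00 + 2 × 1655.00/3 ≈ 1103.

(3195, 1103)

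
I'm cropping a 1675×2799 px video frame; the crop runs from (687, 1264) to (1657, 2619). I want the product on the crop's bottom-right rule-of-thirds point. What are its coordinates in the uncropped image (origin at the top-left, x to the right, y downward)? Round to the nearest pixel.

Crop width = 1657 − 687 = 970 px; one third is 323.33 px.
Crop height = 2619 − 1264 = 1355 px; one third is 451.67 px.
The bottom-right point is two-thirds across and two-thirds down within the crop:
x = 687 + 2 × 323.33 ≈ 1334; y = 1264 + 2 × 451.67 ≈ 2167.

(1334, 2167)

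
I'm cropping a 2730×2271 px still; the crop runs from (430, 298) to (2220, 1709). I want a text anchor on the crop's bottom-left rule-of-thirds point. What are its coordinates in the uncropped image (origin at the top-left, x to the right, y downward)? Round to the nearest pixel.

Crop width = 2220 − 430 = 1790 px; one third is 596.67 px.
Crop height = 1709 − 298 = 1411 px; one third is 470.33 px.
The bottom-left point is one-third across and two-thirds down within the crop:
x = 430 + 1 × 596.67 ≈ 1027; y = 298 + 2 × 470.33 ≈ 1239.

(1027, 1239)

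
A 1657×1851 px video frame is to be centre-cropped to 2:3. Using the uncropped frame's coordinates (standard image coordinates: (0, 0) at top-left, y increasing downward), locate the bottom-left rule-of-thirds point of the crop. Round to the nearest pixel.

(623, 1234)

1657/1851 > 2/3, so the 2:3 crop keeps the full height 1851 and trims width to 1851 × 2/3 = 1234.00 px.
Left offset = (1657 − 1234.00)/2 = 211.50 px; top offset = 0.
Bottom-left is one-third across and two-thirds down within the crop:
x = 211.50 + 1 × 1234.00/3 ≈ 623; y = 0.00 + 2 × 1851.00/3 ≈ 1234.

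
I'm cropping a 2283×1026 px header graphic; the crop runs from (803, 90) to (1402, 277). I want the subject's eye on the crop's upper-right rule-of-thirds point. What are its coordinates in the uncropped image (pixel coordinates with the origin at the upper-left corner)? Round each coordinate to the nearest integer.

Crop width = 1402 − 803 = 599 px; one third is 199.67 px.
Crop height = 277 − 90 = 187 px; one third is 62.33 px.
The upper-right point is two-thirds across and one-third down within the crop:
x = 803 + 2 × 199.67 ≈ 1202; y = 90 + 1 × 62.33 ≈ 152.

x = 1202 px, y = 152 px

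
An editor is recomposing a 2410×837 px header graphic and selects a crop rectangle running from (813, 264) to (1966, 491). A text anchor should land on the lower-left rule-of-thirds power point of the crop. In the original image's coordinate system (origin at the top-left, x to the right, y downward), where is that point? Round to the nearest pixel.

Crop width = 1966 − 813 = 1153 px; one third is 384.33 px.
Crop height = 491 − 264 = 227 px; one third is 75.67 px.
The lower-left point is one-third across and two-thirds down within the crop:
x = 813 + 1 × 384.33 ≈ 1197; y = 264 + 2 × 75.67 ≈ 415.

(1197, 415)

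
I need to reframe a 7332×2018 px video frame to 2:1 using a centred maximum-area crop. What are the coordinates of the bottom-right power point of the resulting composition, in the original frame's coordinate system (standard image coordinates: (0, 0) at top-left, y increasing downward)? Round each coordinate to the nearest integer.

7332/2018 > 2/1, so the 2:1 crop keeps the full height 2018 and trims width to 2018 × 2/1 = 4036.00 px.
Left offset = (7332 − 4036.00)/2 = 1648.00 px; top offset = 0.
Bottom-right is two-thirds across and two-thirds down within the crop:
x = 1648.00 + 2 × 4036.00/3 ≈ 4339; y = 0.00 + 2 × 2018.00/3 ≈ 1345.

(4339, 1345)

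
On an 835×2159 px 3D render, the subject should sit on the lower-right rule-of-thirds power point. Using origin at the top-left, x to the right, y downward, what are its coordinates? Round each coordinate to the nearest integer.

The lower-right point sits two-thirds of the way across and two-thirds of the way down.
x = 2 × 835/3 ≈ 557; y = 2 × 2159/3 ≈ 1439.

(557, 1439)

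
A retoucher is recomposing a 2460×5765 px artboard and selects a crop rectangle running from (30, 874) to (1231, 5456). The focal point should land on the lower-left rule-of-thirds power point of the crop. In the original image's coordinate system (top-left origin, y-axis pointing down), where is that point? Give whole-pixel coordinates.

Crop width = 1231 − 30 = 1201 px; one third is 400.33 px.
Crop height = 5456 − 874 = 4582 px; one third is 1527.33 px.
The lower-left point is one-third across and two-thirds down within the crop:
x = 30 + 1 × 400.33 ≈ 430; y = 874 + 2 × 1527.33 ≈ 3929.

(430, 3929)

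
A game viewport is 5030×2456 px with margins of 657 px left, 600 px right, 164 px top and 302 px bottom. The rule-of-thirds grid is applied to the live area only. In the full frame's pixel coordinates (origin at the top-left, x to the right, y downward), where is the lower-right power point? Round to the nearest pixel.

Content width = 5030 − 657 − 600 = 3773 px; content height = 2456 − 164 − 302 = 1990 px.
Lower-right is two-thirds across and two-thirds down within the live area.
x = 657 + 2 × 3773/3 = 657 + 2515.33 ≈ 3172
y = 164 + 2 × 1990/3 = 164 + 1326.67 ≈ 1491

x = 3172 px, y = 1491 px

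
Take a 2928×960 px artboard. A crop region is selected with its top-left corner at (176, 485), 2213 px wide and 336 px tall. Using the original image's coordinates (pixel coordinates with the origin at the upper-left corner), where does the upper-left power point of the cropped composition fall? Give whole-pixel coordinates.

x = 914 px, y = 597 px

One third of the crop width 2213 is 737.67 px.
One third of the crop height 336 is 112.00 px.
The upper-left point is one-third across and one-third down within the crop:
x = 176 + 1 × 737.67 ≈ 914; y = 485 + 1 × 112.00 ≈ 597.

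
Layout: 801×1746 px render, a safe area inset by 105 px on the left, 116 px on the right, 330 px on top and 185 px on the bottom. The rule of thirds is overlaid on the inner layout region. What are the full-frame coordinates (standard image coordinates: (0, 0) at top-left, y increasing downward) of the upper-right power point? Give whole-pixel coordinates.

Content width = 801 − 105 − 116 = 580 px; content height = 1746 − 330 − 185 = 1231 px.
Upper-right is two-thirds across and one-third down within the inner layout region.
x = 105 + 2 × 580/3 = 105 + 386.67 ≈ 492
y = 330 + 1 × 1231/3 = 330 + 410.33 ≈ 740

(492, 740)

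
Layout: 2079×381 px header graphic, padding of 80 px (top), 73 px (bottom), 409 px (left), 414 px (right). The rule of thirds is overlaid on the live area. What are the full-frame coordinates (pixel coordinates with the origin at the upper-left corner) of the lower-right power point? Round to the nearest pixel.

x = 1246 px, y = 232 px

Content width = 2079 − 409 − 414 = 1256 px; content height = 381 − 80 − 73 = 228 px.
Lower-right is two-thirds across and two-thirds down within the live area.
x = 409 + 2 × 1256/3 = 409 + 837.33 ≈ 1246
y = 80 + 2 × 228/3 = 80 + 152.00 ≈ 232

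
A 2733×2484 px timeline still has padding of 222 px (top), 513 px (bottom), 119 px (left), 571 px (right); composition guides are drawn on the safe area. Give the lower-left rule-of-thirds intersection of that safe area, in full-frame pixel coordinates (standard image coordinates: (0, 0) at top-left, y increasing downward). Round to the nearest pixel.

(800, 1388)

Content width = 2733 − 119 − 571 = 2043 px; content height = 2484 − 222 − 513 = 1749 px.
Lower-left is one-third across and two-thirds down within the safe area.
x = 119 + 1 × 2043/3 = 119 + 681.00 ≈ 800
y = 222 + 2 × 1749/3 = 222 + 1166.00 ≈ 1388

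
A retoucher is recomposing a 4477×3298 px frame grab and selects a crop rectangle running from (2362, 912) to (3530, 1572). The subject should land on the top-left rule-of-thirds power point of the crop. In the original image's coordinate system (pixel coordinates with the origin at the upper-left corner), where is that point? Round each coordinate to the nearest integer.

Crop width = 3530 − 2362 = 1168 px; one third is 389.33 px.
Crop height = 1572 − 912 = 660 px; one third is 220.00 px.
The top-left point is one-third across and one-third down within the crop:
x = 2362 + 1 × 389.33 ≈ 2751; y = 912 + 1 × 220.00 ≈ 1132.

x = 2751 px, y = 1132 px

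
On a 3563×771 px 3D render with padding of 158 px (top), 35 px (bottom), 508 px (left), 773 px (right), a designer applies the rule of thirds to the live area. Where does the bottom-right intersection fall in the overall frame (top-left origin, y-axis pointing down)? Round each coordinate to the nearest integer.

Content width = 3563 − 508 − 773 = 2282 px; content height = 771 − 158 − 35 = 578 px.
Bottom-right is two-thirds across and two-thirds down within the live area.
x = 508 + 2 × 2282/3 = 508 + 1521.33 ≈ 2029
y = 158 + 2 × 578/3 = 158 + 385.33 ≈ 543

(2029, 543)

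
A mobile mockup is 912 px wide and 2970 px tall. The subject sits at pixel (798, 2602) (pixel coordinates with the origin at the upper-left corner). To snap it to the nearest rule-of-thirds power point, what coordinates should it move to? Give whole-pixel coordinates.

x = 608 px, y = 1980 px

Third lines: x ∈ {304, 608}, y ∈ {990, 1980}.
798 is closer to x = 608; 2602 is closer to y = 1980.
So the nearest intersection is the lower-right power point.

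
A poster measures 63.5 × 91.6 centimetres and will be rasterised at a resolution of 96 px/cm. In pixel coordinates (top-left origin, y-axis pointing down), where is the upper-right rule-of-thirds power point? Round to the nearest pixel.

In pixels the canvas is 63.5 × 96 = 6096 wide and 91.6 × 96 = 8793.6 tall.
The upper-right point is two-thirds across and one-third down:
x = 2 × 6096/3 ≈ 4064; y = 1 × 8793.6/3 ≈ 2931.

x = 4064 px, y = 2931 px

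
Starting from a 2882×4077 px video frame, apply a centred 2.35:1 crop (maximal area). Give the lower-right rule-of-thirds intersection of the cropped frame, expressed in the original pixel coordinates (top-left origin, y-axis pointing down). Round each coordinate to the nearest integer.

2882/4077 < 2.35/1, so the 2.35:1 crop keeps the full width 2882 and trims height to 2882 × 1/2.35 = 1226.38 px.
Top offset = (4077 − 1226.38)/2 = 1425.31 px; left offset = 0.
Lower-right is two-thirds across and two-thirds down within the crop:
x = 0.00 + 2 × 2882.00/3 ≈ 1921; y = 1425.31 + 2 × 1226.38/3 ≈ 2243.

(1921, 2243)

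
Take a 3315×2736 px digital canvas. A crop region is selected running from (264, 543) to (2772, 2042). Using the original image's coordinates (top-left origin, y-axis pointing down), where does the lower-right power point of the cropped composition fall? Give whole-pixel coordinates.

x = 1936 px, y = 1542 px

Crop width = 2772 − 264 = 2508 px; one third is 836.00 px.
Crop height = 2042 − 543 = 1499 px; one third is 499.67 px.
The lower-right point is two-thirds across and two-thirds down within the crop:
x = 264 + 2 × 836.00 ≈ 1936; y = 543 + 2 × 499.67 ≈ 1542.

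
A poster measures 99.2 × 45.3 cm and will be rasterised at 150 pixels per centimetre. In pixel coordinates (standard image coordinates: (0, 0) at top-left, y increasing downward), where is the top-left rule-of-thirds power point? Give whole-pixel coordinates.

In pixels the canvas is 99.2 × 150 = 14880 wide and 45.3 × 150 = 6795 tall.
The top-left point is one-third across and one-third down:
x = 1 × 14880/3 ≈ 4960; y = 1 × 6795/3 ≈ 2265.

x = 4960 px, y = 2265 px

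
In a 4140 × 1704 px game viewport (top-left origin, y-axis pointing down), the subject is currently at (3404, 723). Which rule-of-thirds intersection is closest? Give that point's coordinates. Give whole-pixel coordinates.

Third lines: x ∈ {1380, 2760}, y ∈ {568, 1136}.
3404 is closer to x = 2760; 723 is closer to y = 568.
So the nearest intersection is the upper-right power point.

(2760, 568)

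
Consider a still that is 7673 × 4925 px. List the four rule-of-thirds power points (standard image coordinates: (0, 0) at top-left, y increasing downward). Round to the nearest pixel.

One third of 7673 is 2557.67; one third of 4925 is 1641.67.
Vertical third lines at x = 2558 and x = 5115; horizontal third lines at y = 1642 and y = 3283.

(2558, 1642), (5115, 1642), (2558, 3283), (5115, 3283)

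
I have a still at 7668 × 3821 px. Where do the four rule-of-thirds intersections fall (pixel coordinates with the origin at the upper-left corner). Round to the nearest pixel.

One third of 7668 is 2556; one third of 3821 is 1273.67.
Vertical third lines at x = 2556 and x = 5112; horizontal third lines at y = 1274 and y = 2547.

(2556, 1274), (5112, 1274), (2556, 2547), (5112, 2547)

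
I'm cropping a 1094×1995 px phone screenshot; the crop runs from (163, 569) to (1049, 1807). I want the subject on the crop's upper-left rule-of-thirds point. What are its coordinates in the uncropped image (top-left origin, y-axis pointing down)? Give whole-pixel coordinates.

Crop width = 1049 − 163 = 886 px; one third is 295.33 px.
Crop height = 1807 − 569 = 1238 px; one third is 412.67 px.
The upper-left point is one-third across and one-third down within the crop:
x = 163 + 1 × 295.33 ≈ 458; y = 569 + 1 × 412.67 ≈ 982.

(458, 982)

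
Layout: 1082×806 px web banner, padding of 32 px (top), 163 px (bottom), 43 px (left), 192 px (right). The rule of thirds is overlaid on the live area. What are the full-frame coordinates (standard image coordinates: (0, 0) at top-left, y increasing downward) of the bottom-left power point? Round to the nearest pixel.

x = 325 px, y = 439 px

Content width = 1082 − 43 − 192 = 847 px; content height = 806 − 32 − 163 = 611 px.
Bottom-left is one-third across and two-thirds down within the live area.
x = 43 + 1 × 847/3 = 43 + 282.33 ≈ 325
y = 32 + 2 × 611/3 = 32 + 407.33 ≈ 439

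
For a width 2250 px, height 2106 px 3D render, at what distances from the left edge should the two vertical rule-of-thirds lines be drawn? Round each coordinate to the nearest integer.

2250 / 3 = 750, so the vertical lines sit at one and two thirds of 2250.

750 px and 1500 px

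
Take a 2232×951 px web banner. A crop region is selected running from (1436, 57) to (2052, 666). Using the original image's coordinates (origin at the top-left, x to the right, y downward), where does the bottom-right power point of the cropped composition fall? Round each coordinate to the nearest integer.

x = 1847 px, y = 463 px

Crop width = 2052 − 1436 = 616 px; one third is 205.33 px.
Crop height = 666 − 57 = 609 px; one third is 203.00 px.
The bottom-right point is two-thirds across and two-thirds down within the crop:
x = 1436 + 2 × 205.33 ≈ 1847; y = 57 + 2 × 203.00 ≈ 463.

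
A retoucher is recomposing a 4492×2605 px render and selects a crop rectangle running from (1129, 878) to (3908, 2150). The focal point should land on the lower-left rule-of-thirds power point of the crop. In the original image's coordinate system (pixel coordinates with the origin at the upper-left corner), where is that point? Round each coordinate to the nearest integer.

x = 2055 px, y = 1726 px

Crop width = 3908 − 1129 = 2779 px; one third is 926.33 px.
Crop height = 2150 − 878 = 1272 px; one third is 424.00 px.
The lower-left point is one-third across and two-thirds down within the crop:
x = 1129 + 1 × 926.33 ≈ 2055; y = 878 + 2 × 424.00 ≈ 1726.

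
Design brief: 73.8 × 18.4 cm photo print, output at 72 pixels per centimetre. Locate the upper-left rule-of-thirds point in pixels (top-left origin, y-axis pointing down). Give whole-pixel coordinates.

In pixels the canvas is 73.8 × 72 = 5313.6 wide and 18.4 × 72 = 1324.8 tall.
The upper-left point is one-third across and one-third down:
x = 1 × 5313.6/3 ≈ 1771; y = 1 × 1324.8/3 ≈ 442.

x = 1771 px, y = 442 px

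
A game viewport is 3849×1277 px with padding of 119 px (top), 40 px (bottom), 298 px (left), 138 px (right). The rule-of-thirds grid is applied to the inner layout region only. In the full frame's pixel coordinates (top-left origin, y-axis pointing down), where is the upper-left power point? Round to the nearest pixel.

Content width = 3849 − 298 − 138 = 3413 px; content height = 1277 − 119 − 40 = 1118 px.
Upper-left is one-third across and one-third down within the inner layout region.
x = 298 + 1 × 3413/3 = 298 + 1137.67 ≈ 1436
y = 119 + 1 × 1118/3 = 119 + 372.67 ≈ 492

(1436, 492)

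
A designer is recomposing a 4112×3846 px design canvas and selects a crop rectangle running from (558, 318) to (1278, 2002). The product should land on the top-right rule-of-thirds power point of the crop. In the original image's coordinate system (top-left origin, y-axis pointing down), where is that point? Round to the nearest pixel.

(1038, 879)

Crop width = 1278 − 558 = 720 px; one third is 240.00 px.
Crop height = 2002 − 318 = 1684 px; one third is 561.33 px.
The top-right point is two-thirds across and one-third down within the crop:
x = 558 + 2 × 240.00 ≈ 1038; y = 318 + 1 × 561.33 ≈ 879.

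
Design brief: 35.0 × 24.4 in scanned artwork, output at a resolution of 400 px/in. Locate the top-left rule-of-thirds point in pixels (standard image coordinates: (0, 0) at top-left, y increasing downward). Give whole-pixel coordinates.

(4667, 3253)

In pixels the canvas is 35.0 × 400 = 14000 wide and 24.4 × 400 = 9760 tall.
The top-left point is one-third across and one-third down:
x = 1 × 14000/3 ≈ 4667; y = 1 × 9760/3 ≈ 3253.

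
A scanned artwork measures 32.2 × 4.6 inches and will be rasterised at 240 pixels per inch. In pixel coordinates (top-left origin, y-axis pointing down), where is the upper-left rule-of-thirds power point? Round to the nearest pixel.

(2576, 368)

In pixels the canvas is 32.2 × 240 = 7728 wide and 4.6 × 240 = 1104 tall.
The upper-left point is one-third across and one-third down:
x = 1 × 7728/3 ≈ 2576; y = 1 × 1104/3 ≈ 368.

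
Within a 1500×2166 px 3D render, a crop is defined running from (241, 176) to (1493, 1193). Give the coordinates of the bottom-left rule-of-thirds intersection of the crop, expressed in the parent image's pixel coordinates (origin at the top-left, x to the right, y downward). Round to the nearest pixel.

Crop width = 1493 − 241 = 1252 px; one third is 417.33 px.
Crop height = 1193 − 176 = 1017 px; one third is 339.00 px.
The bottom-left point is one-third across and two-thirds down within the crop:
x = 241 + 1 × 417.33 ≈ 658; y = 176 + 2 × 339.00 ≈ 854.

(658, 854)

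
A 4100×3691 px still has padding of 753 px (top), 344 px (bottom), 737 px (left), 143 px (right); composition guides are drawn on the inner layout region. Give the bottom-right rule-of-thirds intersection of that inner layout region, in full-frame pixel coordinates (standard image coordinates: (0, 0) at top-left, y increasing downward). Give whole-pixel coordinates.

Content width = 4100 − 737 − 143 = 3220 px; content height = 3691 − 753 − 344 = 2594 px.
Bottom-right is two-thirds across and two-thirds down within the inner layout region.
x = 737 + 2 × 3220/3 = 737 + 2146.67 ≈ 2884
y = 753 + 2 × 2594/3 = 753 + 1729.33 ≈ 2482

(2884, 2482)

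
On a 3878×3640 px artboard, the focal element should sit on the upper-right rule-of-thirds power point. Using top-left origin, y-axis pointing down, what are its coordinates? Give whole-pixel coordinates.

x = 2585 px, y = 1213 px

The upper-right point sits two-thirds of the way across and one-third of the way down.
x = 2 × 3878/3 ≈ 2585; y = 1 × 3640/3 ≈ 1213.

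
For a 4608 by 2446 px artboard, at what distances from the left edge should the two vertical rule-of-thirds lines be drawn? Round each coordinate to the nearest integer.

4608 / 3 = 1536, so the vertical lines sit at one and two thirds of 4608.

1536 px and 3072 px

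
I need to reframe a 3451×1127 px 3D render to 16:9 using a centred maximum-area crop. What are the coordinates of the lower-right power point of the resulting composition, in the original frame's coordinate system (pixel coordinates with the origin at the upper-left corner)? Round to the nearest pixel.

3451/1127 > 16/9, so the 16:9 crop keeps the full height 1127 and trims width to 1127 × 16/9 = 2003.56 px.
Left offset = (3451 − 2003.56)/2 = 723.72 px; top offset = 0.
Lower-right is two-thirds across and two-thirds down within the crop:
x = 723.72 + 2 × 2003.56/3 ≈ 2059; y = 0.00 + 2 × 1127.00/3 ≈ 751.

(2059, 751)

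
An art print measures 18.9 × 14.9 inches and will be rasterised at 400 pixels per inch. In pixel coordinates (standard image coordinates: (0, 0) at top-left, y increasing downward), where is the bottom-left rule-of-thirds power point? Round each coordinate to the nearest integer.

In pixels the canvas is 18.9 × 400 = 7560 wide and 14.9 × 400 = 5960 tall.
The bottom-left point is one-third across and two-thirds down:
x = 1 × 7560/3 ≈ 2520; y = 2 × 5960/3 ≈ 3973.

(2520, 3973)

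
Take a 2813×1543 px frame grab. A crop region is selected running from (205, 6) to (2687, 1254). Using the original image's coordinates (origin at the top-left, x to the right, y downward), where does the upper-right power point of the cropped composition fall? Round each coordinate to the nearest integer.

(1860, 422)

Crop width = 2687 − 205 = 2482 px; one third is 827.33 px.
Crop height = 1254 − 6 = 1248 px; one third is 416.00 px.
The upper-right point is two-thirds across and one-third down within the crop:
x = 205 + 2 × 827.33 ≈ 1860; y = 6 + 1 × 416.00 ≈ 422.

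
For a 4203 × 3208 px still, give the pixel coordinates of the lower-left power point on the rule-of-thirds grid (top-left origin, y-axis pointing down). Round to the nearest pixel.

(1401, 2139)

The lower-left point sits one-third of the way across and two-thirds of the way down.
x = 1 × 4203/3 ≈ 1401; y = 2 × 3208/3 ≈ 2139.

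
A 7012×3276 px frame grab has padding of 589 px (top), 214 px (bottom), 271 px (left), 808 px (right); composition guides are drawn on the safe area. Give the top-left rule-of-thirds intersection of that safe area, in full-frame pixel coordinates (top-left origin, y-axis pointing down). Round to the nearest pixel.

(2249, 1413)

Content width = 7012 − 271 − 808 = 5933 px; content height = 3276 − 589 − 214 = 2473 px.
Top-left is one-third across and one-third down within the safe area.
x = 271 + 1 × 5933/3 = 271 + 1977.67 ≈ 2249
y = 589 + 1 × 2473/3 = 589 + 824.33 ≈ 1413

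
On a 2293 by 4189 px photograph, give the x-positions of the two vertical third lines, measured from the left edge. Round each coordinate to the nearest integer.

2293 / 3 = 764.33, so the vertical lines sit at one and two thirds of 2293.

764 px and 1529 px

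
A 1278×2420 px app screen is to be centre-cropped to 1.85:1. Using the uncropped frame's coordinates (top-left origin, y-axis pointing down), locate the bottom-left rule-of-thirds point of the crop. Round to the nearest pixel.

1278/2420 < 1.85/1, so the 1.85:1 crop keeps the full width 1278 and trims height to 1278 × 1/1.85 = 690.81 px.
Top offset = (2420 − 690.81)/2 = 864.59 px; left offset = 0.
Bottom-left is one-third across and two-thirds down within the crop:
x = 0.00 + 1 × 1278.00/3 ≈ 426; y = 864.59 + 2 × 690.81/3 ≈ 1325.

(426, 1325)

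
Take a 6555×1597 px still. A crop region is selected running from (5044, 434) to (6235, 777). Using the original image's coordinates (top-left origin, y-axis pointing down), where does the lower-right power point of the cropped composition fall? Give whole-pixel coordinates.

x = 5838 px, y = 663 px

Crop width = 6235 − 5044 = 1191 px; one third is 397.00 px.
Crop height = 777 − 434 = 343 px; one third is 114.33 px.
The lower-right point is two-thirds across and two-thirds down within the crop:
x = 5044 + 2 × 397.00 ≈ 5838; y = 434 + 2 × 114.33 ≈ 663.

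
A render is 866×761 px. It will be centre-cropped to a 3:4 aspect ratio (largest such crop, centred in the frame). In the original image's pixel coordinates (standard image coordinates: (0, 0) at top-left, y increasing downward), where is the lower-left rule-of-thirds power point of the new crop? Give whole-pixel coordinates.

866/761 > 3/4, so the 3:4 crop keeps the full height 761 and trims width to 761 × 3/4 = 570.75 px.
Left offset = (866 − 570.75)/2 = 147.62 px; top offset = 0.
Lower-left is one-third across and two-thirds down within the crop:
x = 147.62 + 1 × 570.75/3 ≈ 338; y = 0.00 + 2 × 761.00/3 ≈ 507.

(338, 507)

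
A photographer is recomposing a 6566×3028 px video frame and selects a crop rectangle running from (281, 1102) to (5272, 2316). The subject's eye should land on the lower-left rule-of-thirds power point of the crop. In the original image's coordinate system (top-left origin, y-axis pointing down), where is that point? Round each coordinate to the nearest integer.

(1945, 1911)

Crop width = 5272 − 281 = 4991 px; one third is 1663.67 px.
Crop height = 2316 − 1102 = 1214 px; one third is 404.67 px.
The lower-left point is one-third across and two-thirds down within the crop:
x = 281 + 1 × 1663.67 ≈ 1945; y = 1102 + 2 × 404.67 ≈ 1911.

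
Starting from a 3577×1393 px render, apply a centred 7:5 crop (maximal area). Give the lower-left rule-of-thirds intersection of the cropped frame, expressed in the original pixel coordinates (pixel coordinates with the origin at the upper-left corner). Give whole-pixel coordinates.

3577/1393 > 7/5, so the 7:5 crop keeps the full height 1393 and trims width to 1393 × 7/5 = 1950.20 px.
Left offset = (3577 − 1950.20)/2 = 813.40 px; top offset = 0.
Lower-left is one-third across and two-thirds down within the crop:
x = 813.40 + 1 × 1950.20/3 ≈ 1463; y = 0.00 + 2 × 1393.00/3 ≈ 929.

x = 1463 px, y = 929 px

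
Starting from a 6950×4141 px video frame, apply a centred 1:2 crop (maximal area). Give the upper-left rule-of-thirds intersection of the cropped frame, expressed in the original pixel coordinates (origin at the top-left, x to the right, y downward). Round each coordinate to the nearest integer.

(3130, 1380)

6950/4141 > 1/2, so the 1:2 crop keeps the full height 4141 and trims width to 4141 × 1/2 = 2070.50 px.
Left offset = (6950 − 2070.50)/2 = 2439.75 px; top offset = 0.
Upper-left is one-third across and one-third down within the crop:
x = 2439.75 + 1 × 2070.50/3 ≈ 3130; y = 0.00 + 1 × 4141.00/3 ≈ 1380.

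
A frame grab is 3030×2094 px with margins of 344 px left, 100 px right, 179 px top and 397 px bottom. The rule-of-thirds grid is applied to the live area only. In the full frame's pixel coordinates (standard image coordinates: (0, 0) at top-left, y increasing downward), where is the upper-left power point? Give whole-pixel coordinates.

Content width = 3030 − 344 − 100 = 2586 px; content height = 2094 − 179 − 397 = 1518 px.
Upper-left is one-third across and one-third down within the live area.
x = 344 + 1 × 2586/3 = 344 + 862.00 ≈ 1206
y = 179 + 1 × 1518/3 = 179 + 506.00 ≈ 685

x = 1206 px, y = 685 px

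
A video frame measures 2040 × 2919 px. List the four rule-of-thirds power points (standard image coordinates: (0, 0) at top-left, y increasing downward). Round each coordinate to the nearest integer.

(680, 973), (1360, 973), (680, 1946), (1360, 1946)

One third of 2040 is 680; one third of 2919 is 973.
Vertical third lines at x = 680 and x = 1360; horizontal third lines at y = 973 and y = 1946.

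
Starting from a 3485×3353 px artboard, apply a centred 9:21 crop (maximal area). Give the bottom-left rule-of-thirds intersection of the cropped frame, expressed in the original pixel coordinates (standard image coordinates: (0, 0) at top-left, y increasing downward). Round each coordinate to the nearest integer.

x = 1503 px, y = 2235 px

3485/3353 > 9/21, so the 9:21 crop keeps the full height 3353 and trims width to 3353 × 9/21 = 1437.00 px.
Left offset = (3485 − 1437.00)/2 = 1024.00 px; top offset = 0.
Bottom-left is one-third across and two-thirds down within the crop:
x = 1024.00 + 1 × 1437.00/3 ≈ 1503; y = 0.00 + 2 × 3353.00/3 ≈ 2235.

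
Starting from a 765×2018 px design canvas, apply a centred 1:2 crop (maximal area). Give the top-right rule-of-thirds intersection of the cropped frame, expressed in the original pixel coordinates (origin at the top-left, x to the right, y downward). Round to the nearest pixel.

765/2018 < 1/2, so the 1:2 crop keeps the full width 765 and trims height to 765 × 2/1 = 1530.00 px.
Top offset = (2018 − 1530.00)/2 = 244.00 px; left offset = 0.
Top-right is two-thirds across and one-third down within the crop:
x = 0.00 + 2 × 765.00/3 ≈ 510; y = 244.00 + 1 × 1530.00/3 ≈ 754.

x = 510 px, y = 754 px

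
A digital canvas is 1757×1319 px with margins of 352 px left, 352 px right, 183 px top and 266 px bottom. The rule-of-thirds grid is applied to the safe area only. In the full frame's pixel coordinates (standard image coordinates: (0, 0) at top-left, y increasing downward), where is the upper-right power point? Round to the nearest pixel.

(1054, 473)

Content width = 1757 − 352 − 352 = 1053 px; content height = 1319 − 183 − 266 = 870 px.
Upper-right is two-thirds across and one-third down within the safe area.
x = 352 + 2 × 1053/3 = 352 + 702.00 ≈ 1054
y = 183 + 1 × 870/3 = 183 + 290.00 ≈ 473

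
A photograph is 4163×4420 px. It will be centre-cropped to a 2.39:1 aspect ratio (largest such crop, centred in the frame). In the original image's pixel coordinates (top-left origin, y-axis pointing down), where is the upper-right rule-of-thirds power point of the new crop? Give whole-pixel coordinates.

(2775, 1920)

4163/4420 < 2.39/1, so the 2.39:1 crop keeps the full width 4163 and trims height to 4163 × 1/2.39 = 1741.84 px.
Top offset = (4420 − 1741.84)/2 = 1339.08 px; left offset = 0.
Upper-right is two-thirds across and one-third down within the crop:
x = 0.00 + 2 × 4163.00/3 ≈ 2775; y = 1339.08 + 1 × 1741.84/3 ≈ 1920.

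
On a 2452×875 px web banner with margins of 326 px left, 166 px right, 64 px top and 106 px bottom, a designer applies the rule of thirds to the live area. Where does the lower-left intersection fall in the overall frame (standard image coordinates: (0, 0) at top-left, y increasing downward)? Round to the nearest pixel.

Content width = 2452 − 326 − 166 = 1960 px; content height = 875 − 64 − 106 = 705 px.
Lower-left is one-third across and two-thirds down within the live area.
x = 326 + 1 × 1960/3 = 326 + 653.33 ≈ 979
y = 64 + 2 × 705/3 = 64 + 470.00 ≈ 534

(979, 534)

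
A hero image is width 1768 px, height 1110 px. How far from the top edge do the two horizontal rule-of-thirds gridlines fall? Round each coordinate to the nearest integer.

y = 370 px and y = 740 px

1110 / 3 = 370, so the horizontal lines sit at one and two thirds of 1110.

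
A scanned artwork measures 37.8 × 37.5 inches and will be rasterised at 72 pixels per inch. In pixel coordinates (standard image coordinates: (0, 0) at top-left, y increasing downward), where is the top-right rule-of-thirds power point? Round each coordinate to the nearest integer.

x = 1814 px, y = 900 px

In pixels the canvas is 37.8 × 72 = 2721.6 wide and 37.5 × 72 = 2700 tall.
The top-right point is two-thirds across and one-third down:
x = 2 × 2721.6/3 ≈ 1814; y = 1 × 2700/3 ≈ 900.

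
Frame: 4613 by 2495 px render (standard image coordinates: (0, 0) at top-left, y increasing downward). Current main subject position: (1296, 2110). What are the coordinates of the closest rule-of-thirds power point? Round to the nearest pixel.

x = 1538 px, y = 1663 px

Third lines: x ∈ {1538, 3075}, y ∈ {832, 1663}.
1296 is closer to x = 1538; 2110 is closer to y = 1663.
So the nearest intersection is the lower-left power point.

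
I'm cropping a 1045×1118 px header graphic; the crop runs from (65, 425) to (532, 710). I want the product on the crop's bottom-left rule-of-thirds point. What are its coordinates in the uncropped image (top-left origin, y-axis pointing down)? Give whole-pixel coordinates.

(221, 615)

Crop width = 532 − 65 = 467 px; one third is 155.67 px.
Crop height = 710 − 425 = 285 px; one third is 95.00 px.
The bottom-left point is one-third across and two-thirds down within the crop:
x = 65 + 1 × 155.67 ≈ 221; y = 425 + 2 × 95.00 ≈ 615.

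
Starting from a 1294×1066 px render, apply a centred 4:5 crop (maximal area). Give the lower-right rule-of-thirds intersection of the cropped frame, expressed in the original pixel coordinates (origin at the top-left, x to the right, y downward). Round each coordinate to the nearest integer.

x = 789 px, y = 711 px

1294/1066 > 4/5, so the 4:5 crop keeps the full height 1066 and trims width to 1066 × 4/5 = 852.80 px.
Left offset = (1294 − 852.80)/2 = 220.60 px; top offset = 0.
Lower-right is two-thirds across and two-thirds down within the crop:
x = 220.60 + 2 × 852.80/3 ≈ 789; y = 0.00 + 2 × 1066.00/3 ≈ 711.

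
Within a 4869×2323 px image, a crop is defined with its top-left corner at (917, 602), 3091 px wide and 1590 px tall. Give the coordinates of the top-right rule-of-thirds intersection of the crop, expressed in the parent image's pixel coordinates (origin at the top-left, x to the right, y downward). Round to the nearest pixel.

x = 2978 px, y = 1132 px

One third of the crop width 3091 is 1030.33 px.
One third of the crop height 1590 is 530.00 px.
The top-right point is two-thirds across and one-third down within the crop:
x = 917 + 2 × 1030.33 ≈ 2978; y = 602 + 1 × 530.00 ≈ 1132.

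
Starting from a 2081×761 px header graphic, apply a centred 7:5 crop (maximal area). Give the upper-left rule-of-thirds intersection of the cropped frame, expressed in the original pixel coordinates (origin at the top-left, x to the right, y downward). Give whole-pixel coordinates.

2081/761 > 7/5, so the 7:5 crop keeps the full height 761 and trims width to 761 × 7/5 = 1065.40 px.
Left offset = (2081 − 1065.40)/2 = 507.80 px; top offset = 0.
Upper-left is one-third across and one-third down within the crop:
x = 507.80 + 1 × 1065.40/3 ≈ 863; y = 0.00 + 1 × 761.00/3 ≈ 254.

(863, 254)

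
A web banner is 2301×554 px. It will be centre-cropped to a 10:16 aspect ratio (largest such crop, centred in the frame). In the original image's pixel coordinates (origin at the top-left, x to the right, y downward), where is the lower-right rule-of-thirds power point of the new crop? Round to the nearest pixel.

x = 1208 px, y = 369 px

2301/554 > 10/16, so the 10:16 crop keeps the full height 554 and trims width to 554 × 10/16 = 346.25 px.
Left offset = (2301 − 346.25)/2 = 977.38 px; top offset = 0.
Lower-right is two-thirds across and two-thirds down within the crop:
x = 977.38 + 2 × 346.25/3 ≈ 1208; y = 0.00 + 2 × 554.00/3 ≈ 369.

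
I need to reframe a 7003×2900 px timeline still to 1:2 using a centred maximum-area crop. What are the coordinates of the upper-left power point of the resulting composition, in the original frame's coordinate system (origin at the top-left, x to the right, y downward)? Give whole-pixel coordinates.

x = 3260 px, y = 967 px

7003/2900 > 1/2, so the 1:2 crop keeps the full height 2900 and trims width to 2900 × 1/2 = 1450.00 px.
Left offset = (7003 − 1450.00)/2 = 2776.50 px; top offset = 0.
Upper-left is one-third across and one-third down within the crop:
x = 2776.50 + 1 × 1450.00/3 ≈ 3260; y = 0.00 + 1 × 2900.00/3 ≈ 967.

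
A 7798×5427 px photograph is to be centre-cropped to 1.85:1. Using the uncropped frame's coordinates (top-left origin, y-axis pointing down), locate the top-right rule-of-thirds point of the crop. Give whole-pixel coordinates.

7798/5427 < 1.85/1, so the 1.85:1 crop keeps the full width 7798 and trims height to 7798 × 1/1.85 = 4215.14 px.
Top offset = (5427 − 4215.14)/2 = 605.93 px; left offset = 0.
Top-right is two-thirds across and one-third down within the crop:
x = 0.00 + 2 × 7798.00/3 ≈ 5199; y = 605.93 + 1 × 4215.14/3 ≈ 2011.

x = 5199 px, y = 2011 px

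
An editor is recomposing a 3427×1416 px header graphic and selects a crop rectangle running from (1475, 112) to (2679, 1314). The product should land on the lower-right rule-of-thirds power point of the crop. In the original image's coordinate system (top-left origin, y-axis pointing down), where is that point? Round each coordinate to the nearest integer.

(2278, 913)

Crop width = 2679 − 1475 = 1204 px; one third is 401.33 px.
Crop height = 1314 − 112 = 1202 px; one third is 400.67 px.
The lower-right point is two-thirds across and two-thirds down within the crop:
x = 1475 + 2 × 401.33 ≈ 2278; y = 112 + 2 × 400.67 ≈ 913.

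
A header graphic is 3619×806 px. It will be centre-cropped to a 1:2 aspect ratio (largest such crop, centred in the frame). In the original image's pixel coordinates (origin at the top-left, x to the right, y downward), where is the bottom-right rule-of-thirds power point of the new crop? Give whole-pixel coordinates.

3619/806 > 1/2, so the 1:2 crop keeps the full height 806 and trims width to 806 × 1/2 = 403.00 px.
Left offset = (3619 − 403.00)/2 = 1608.00 px; top offset = 0.
Bottom-right is two-thirds across and two-thirds down within the crop:
x = 1608.00 + 2 × 403.00/3 ≈ 1877; y = 0.00 + 2 × 806.00/3 ≈ 537.

(1877, 537)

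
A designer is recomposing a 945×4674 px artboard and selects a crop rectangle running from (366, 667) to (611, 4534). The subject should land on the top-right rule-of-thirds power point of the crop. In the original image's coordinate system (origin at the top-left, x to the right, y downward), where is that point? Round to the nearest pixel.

x = 529 px, y = 1956 px

Crop width = 611 − 366 = 245 px; one third is 81.67 px.
Crop height = 4534 − 667 = 3867 px; one third is 1289.00 px.
The top-right point is two-thirds across and one-third down within the crop:
x = 366 + 2 × 81.67 ≈ 529; y = 667 + 1 × 1289.00 ≈ 1956.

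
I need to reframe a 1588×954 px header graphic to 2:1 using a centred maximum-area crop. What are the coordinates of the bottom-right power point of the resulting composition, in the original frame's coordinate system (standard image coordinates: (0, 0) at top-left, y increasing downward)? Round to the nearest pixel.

x = 1059 px, y = 609 px

1588/954 < 2/1, so the 2:1 crop keeps the full width 1588 and trims height to 1588 × 1/2 = 794.00 px.
Top offset = (954 − 794.00)/2 = 80.00 px; left offset = 0.
Bottom-right is two-thirds across and two-thirds down within the crop:
x = 0.00 + 2 × 1588.00/3 ≈ 1059; y = 80.00 + 2 × 794.00/3 ≈ 609.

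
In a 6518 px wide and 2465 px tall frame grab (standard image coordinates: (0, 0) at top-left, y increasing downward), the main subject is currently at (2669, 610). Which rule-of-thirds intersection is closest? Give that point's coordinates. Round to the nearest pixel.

(2173, 822)

Third lines: x ∈ {2173, 4345}, y ∈ {822, 1643}.
2669 is closer to x = 2173; 610 is closer to y = 822.
So the nearest intersection is the upper-left power point.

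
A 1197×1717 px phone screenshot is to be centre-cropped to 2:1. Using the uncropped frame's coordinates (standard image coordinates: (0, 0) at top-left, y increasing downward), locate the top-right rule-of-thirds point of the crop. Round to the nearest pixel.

1197/1717 < 2/1, so the 2:1 crop keeps the full width 1197 and trims height to 1197 × 1/2 = 598.50 px.
Top offset = (1717 − 598.50)/2 = 559.25 px; left offset = 0.
Top-right is two-thirds across and one-third down within the crop:
x = 0.00 + 2 × 1197.00/3 ≈ 798; y = 559.25 + 1 × 598.50/3 ≈ 759.

(798, 759)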